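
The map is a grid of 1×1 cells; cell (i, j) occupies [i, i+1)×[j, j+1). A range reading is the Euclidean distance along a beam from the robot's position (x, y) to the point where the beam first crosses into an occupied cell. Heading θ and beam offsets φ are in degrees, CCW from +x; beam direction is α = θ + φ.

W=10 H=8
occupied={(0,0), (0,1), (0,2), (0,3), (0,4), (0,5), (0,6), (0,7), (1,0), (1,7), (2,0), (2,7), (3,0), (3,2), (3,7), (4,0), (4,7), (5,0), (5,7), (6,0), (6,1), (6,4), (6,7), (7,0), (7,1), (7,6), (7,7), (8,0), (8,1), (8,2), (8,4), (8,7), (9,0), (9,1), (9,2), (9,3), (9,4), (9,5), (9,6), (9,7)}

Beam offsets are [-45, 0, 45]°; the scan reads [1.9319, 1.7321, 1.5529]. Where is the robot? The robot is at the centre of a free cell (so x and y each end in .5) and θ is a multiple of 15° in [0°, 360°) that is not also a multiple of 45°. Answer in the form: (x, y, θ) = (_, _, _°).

(x, y, θ) = (5.5, 5.5, 60°)

Candidates: 40 free-cell centres × 16 headings = 640 poses. Raycast each; keep the one whose scan matches to 4 dp.
  (2.5, 3.5, 15°): beam 1 = 1.0000 ≠ 1.9319 ✗
  (3.5, 5.5, 60°): beam 1 = 3.6235 ≠ 1.9319 ✗
  (6.5, 6.5, 345°): beam 1 = 4.0415 ≠ 1.9319 ✗
  …
  (5.5, 5.5, 60°): r_1=1.9319, r_2=1.7321, r_3=1.5529 — all match ✓
Only this pose fits every beam.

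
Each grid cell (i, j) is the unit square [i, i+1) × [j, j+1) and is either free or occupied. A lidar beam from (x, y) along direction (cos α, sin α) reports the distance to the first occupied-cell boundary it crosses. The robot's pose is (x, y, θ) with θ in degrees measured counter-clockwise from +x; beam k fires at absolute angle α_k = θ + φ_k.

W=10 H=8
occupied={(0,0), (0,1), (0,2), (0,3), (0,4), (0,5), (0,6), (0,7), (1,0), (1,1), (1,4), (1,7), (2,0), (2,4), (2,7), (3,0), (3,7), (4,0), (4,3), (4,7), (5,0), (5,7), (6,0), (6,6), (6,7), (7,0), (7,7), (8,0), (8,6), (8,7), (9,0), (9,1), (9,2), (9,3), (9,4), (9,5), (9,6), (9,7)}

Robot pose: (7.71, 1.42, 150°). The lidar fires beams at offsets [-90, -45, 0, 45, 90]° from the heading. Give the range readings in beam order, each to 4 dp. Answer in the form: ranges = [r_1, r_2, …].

beam 1: φ=-90°, α=60°
  direction (0.5000, 0.8660); cell (7,1); t to first gridline: x 0.5800, y 0.6697 (then +2.0000 / +1.1547)
    (8,1) via x @ 0.5800
    (8,2) via y @ 0.6697
    (8,3) via y @ 1.8244
    (9,3) via x @ 2.5800  # hit
  → r_1 = 2.5800
beam 2: φ=-45°, α=105°
  direction (-0.2588, 0.9659); cell (7,1); t to first gridline: x 2.7432, y 0.6005 (then +3.8637 / +1.0353)
    (7,2) via y @ 0.6005
    (7,3) via y @ 1.6357
    (7,4) via y @ 2.6710
    (6,4) via x @ 2.7432
    (6,5) via y @ 3.7063
    (6,6) via y @ 4.7416  # hit
  → r_2 = 4.7416
beam 3: φ=0°, α=150°
  direction (-0.8660, 0.5000); cell (7,1); t to first gridline: x 0.8198, y 1.1600 (then +1.1547 / +2.0000)
    (6,1) via x @ 0.8198
    (6,2) via y @ 1.1600
    (5,2) via x @ 1.9745
    (4,2) via x @ 3.1292
    (4,3) via y @ 3.1600  # hit
  → r_3 = 3.1600
beam 4: φ=45°, α=195°
  direction (-0.9659, -0.2588); cell (7,1); t to first gridline: x 0.7350, y 1.6228 (then +1.0353 / +3.8637)
    (6,1) via x @ 0.7350
    (6,0) via y @ 1.6228  # hit
  → r_4 = 1.6228
beam 5: φ=90°, α=240°
  direction (-0.5000, -0.8660); cell (7,1); t to first gridline: x 1.4200, y 0.4850 (then +2.0000 / +1.1547)
    (7,0) via y @ 0.4850  # hit
  → r_5 = 0.4850

ranges = [2.5800, 4.7416, 3.1600, 1.6228, 0.4850]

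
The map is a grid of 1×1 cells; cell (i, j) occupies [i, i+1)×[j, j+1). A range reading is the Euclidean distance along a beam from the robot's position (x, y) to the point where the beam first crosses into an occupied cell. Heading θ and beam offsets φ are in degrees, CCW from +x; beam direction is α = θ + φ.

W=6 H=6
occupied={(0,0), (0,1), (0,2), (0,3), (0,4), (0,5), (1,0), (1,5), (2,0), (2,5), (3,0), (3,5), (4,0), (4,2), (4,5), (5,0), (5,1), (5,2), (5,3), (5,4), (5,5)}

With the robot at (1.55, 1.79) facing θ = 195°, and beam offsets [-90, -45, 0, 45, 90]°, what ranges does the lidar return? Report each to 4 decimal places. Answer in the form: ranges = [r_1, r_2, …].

ranges = [2.1250, 0.6351, 0.5694, 0.9122, 0.8179]

beam 1: φ=-90°, α=105°
  cosα=-0.2588 sinα=0.9659 | (1,1) | tMaxX 2.1250 tMaxY 0.2174 | tΔX 3.8637 tΔY 1.0353
    t=0.2174 [y] (1,2)
    t=1.2527 [y] (1,3)
    t=2.1250 [x] (0,3) — stop
  → r_1 = 2.1250
beam 2: φ=-45°, α=150°
  cosα=-0.8660 sinα=0.5000 | (1,1) | tMaxX 0.6351 tMaxY 0.4200 | tΔX 1.1547 tΔY 2.0000
    t=0.4200 [y] (1,2)
    t=0.6351 [x] (0,2) — stop
  → r_2 = 0.6351
beam 3: φ=0°, α=195°
  cosα=-0.9659 sinα=-0.2588 | (1,1) | tMaxX 0.5694 tMaxY 3.0523 | tΔX 1.0353 tΔY 3.8637
    t=0.5694 [x] (0,1) — stop
  → r_3 = 0.5694
beam 4: φ=45°, α=240°
  cosα=-0.5000 sinα=-0.8660 | (1,1) | tMaxX 1.1000 tMaxY 0.9122 | tΔX 2.0000 tΔY 1.1547
    t=0.9122 [y] (1,0) — stop
  → r_4 = 0.9122
beam 5: φ=90°, α=285°
  cosα=0.2588 sinα=-0.9659 | (1,1) | tMaxX 1.7387 tMaxY 0.8179 | tΔX 3.8637 tΔY 1.0353
    t=0.8179 [y] (1,0) — stop
  → r_5 = 0.8179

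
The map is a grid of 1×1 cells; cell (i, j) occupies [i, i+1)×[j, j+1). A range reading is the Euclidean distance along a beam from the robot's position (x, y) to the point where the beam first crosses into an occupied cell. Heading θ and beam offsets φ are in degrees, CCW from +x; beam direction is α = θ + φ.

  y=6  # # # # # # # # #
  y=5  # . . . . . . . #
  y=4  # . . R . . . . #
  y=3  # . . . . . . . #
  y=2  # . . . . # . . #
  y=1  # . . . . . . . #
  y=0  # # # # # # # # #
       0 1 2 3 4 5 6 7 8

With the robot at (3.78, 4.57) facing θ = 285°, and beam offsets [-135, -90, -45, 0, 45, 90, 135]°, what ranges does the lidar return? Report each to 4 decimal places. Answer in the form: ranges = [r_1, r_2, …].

ranges = [2.8600, 2.8781, 4.1223, 3.6959, 4.8728, 4.3689, 1.6512]

beam 1: φ=-135°, α=150°
  dir = (cos 150°, sin 150°) = (-0.8660, 0.5000); from cell (3,4)
  next x-line at t=0.9007, next y-line at t=0.8600; Δt_x=1.1547, Δt_y=2.0000
    y: enter (3,5) at t=0.8600
    x: enter (2,5) at t=0.9007
    x: enter (1,5) at t=2.0554
    y: enter (1,6) at t=2.8600 ← occupied
  → r_1 = 2.8600
beam 2: φ=-90°, α=195°
  dir = (cos 195°, sin 195°) = (-0.9659, -0.2588); from cell (3,4)
  next x-line at t=0.8075, next y-line at t=2.2023; Δt_x=1.0353, Δt_y=3.8637
    x: enter (2,4) at t=0.8075
    x: enter (1,4) at t=1.8428
    y: enter (1,3) at t=2.2023
    x: enter (0,3) at t=2.8781 ← occupied
  → r_2 = 2.8781
beam 3: φ=-45°, α=240°
  dir = (cos 240°, sin 240°) = (-0.5000, -0.8660); from cell (3,4)
  next x-line at t=1.5600, next y-line at t=0.6582; Δt_x=2.0000, Δt_y=1.1547
    y: enter (3,3) at t=0.6582
    x: enter (2,3) at t=1.5600
    y: enter (2,2) at t=1.8129
    y: enter (2,1) at t=2.9676
    x: enter (1,1) at t=3.5600
    y: enter (1,0) at t=4.1223 ← occupied
  → r_3 = 4.1223
beam 4: φ=0°, α=285°
  dir = (cos 285°, sin 285°) = (0.2588, -0.9659); from cell (3,4)
  next x-line at t=0.8500, next y-line at t=0.5901; Δt_x=3.8637, Δt_y=1.0353
    y: enter (3,3) at t=0.5901
    x: enter (4,3) at t=0.8500
    y: enter (4,2) at t=1.6254
    y: enter (4,1) at t=2.6607
    y: enter (4,0) at t=3.6959 ← occupied
  → r_4 = 3.6959
beam 5: φ=45°, α=330°
  dir = (cos 330°, sin 330°) = (0.8660, -0.5000); from cell (3,4)
  next x-line at t=0.2540, next y-line at t=1.1400; Δt_x=1.1547, Δt_y=2.0000
    x: enter (4,4) at t=0.2540
    y: enter (4,3) at t=1.1400
    x: enter (5,3) at t=1.4087
    x: enter (6,3) at t=2.5634
    y: enter (6,2) at t=3.1400
    x: enter (7,2) at t=3.7181
    x: enter (8,2) at t=4.8728 ← occupied
  → r_5 = 4.8728
beam 6: φ=90°, α=15°
  dir = (cos 15°, sin 15°) = (0.9659, 0.2588); from cell (3,4)
  next x-line at t=0.2278, next y-line at t=1.6614; Δt_x=1.0353, Δt_y=3.8637
    x: enter (4,4) at t=0.2278
    x: enter (5,4) at t=1.2630
    y: enter (5,5) at t=1.6614
    x: enter (6,5) at t=2.2983
    x: enter (7,5) at t=3.3336
    x: enter (8,5) at t=4.3689 ← occupied
  → r_6 = 4.3689
beam 7: φ=135°, α=60°
  dir = (cos 60°, sin 60°) = (0.5000, 0.8660); from cell (3,4)
  next x-line at t=0.4400, next y-line at t=0.4965; Δt_x=2.0000, Δt_y=1.1547
    x: enter (4,4) at t=0.4400
    y: enter (4,5) at t=0.4965
    y: enter (4,6) at t=1.6512 ← occupied
  → r_7 = 1.6512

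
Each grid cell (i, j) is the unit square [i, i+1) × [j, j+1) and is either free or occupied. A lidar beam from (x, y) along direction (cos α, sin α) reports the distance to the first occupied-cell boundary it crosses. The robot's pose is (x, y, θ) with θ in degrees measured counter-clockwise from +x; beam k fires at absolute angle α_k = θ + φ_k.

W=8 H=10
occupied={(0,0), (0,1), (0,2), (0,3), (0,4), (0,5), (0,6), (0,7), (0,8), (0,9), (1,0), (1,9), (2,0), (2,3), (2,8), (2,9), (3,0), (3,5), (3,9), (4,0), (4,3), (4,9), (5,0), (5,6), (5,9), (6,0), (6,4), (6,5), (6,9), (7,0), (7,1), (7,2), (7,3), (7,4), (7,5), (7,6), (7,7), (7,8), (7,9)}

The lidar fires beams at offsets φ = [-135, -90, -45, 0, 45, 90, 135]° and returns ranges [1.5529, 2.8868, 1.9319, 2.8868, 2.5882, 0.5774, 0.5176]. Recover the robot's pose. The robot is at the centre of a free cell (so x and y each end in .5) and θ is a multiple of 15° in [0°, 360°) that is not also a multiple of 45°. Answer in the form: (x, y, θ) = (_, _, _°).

Candidates: 41 free-cell centres × 16 headings = 656 poses. Raycast each; keep the one whose scan matches to 4 dp.
  (3.5, 3.5, 285°): beam 1 = 0.5774 ≠ 1.5529 ✗
  (6.5, 1.5, 345°): beam 1 = 1.0000 ≠ 1.5529 ✗
  (4.5, 5.5, 240°): beam 1 = 3.6235 ≠ 1.5529 ✗
  …
  (3.5, 6.5, 150°): r_1=1.5529, r_2=2.8868, r_3=1.9319, r_4=2.8868, r_5=2.5882, r_6=0.5774, r_7=0.5176 — all match ✓
Unique over the lattice → pose = (3.5, 6.5, 150°).

(x, y, θ) = (3.5, 6.5, 150°)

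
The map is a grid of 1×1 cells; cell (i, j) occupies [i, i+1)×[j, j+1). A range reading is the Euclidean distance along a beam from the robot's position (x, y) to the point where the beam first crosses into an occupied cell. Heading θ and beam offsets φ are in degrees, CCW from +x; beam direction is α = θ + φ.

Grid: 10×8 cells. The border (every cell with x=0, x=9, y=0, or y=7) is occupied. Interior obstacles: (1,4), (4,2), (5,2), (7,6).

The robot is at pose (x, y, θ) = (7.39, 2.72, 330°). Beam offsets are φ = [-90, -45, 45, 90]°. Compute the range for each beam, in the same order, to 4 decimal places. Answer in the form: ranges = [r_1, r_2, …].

beam 1: φ=-90°, α=240°
  cosα=-0.5000 sinα=-0.8660 | (7,2) | tMaxX 0.7800 tMaxY 0.8314 | tΔX 2.0000 tΔY 1.1547
    t=0.7800 [x] (6,2)
    t=0.8314 [y] (6,1)
    t=1.9861 [y] (6,0) — stop
  → r_1 = 1.9861
beam 2: φ=-45°, α=285°
  cosα=0.2588 sinα=-0.9659 | (7,2) | tMaxX 2.3569 tMaxY 0.7454 | tΔX 3.8637 tΔY 1.0353
    t=0.7454 [y] (7,1)
    t=1.7807 [y] (7,0) — stop
  → r_2 = 1.7807
beam 3: φ=45°, α=15°
  cosα=0.9659 sinα=0.2588 | (7,2) | tMaxX 0.6315 tMaxY 1.0818 | tΔX 1.0353 tΔY 3.8637
    t=0.6315 [x] (8,2)
    t=1.0818 [y] (8,3)
    t=1.6668 [x] (9,3) — stop
  → r_3 = 1.6668
beam 4: φ=90°, α=60°
  cosα=0.5000 sinα=0.8660 | (7,2) | tMaxX 1.2200 tMaxY 0.3233 | tΔX 2.0000 tΔY 1.1547
    t=0.3233 [y] (7,3)
    t=1.2200 [x] (8,3)
    t=1.4780 [y] (8,4)
    t=2.6327 [y] (8,5)
    t=3.2200 [x] (9,5) — stop
  → r_4 = 3.2200

ranges = [1.9861, 1.7807, 1.6668, 3.2200]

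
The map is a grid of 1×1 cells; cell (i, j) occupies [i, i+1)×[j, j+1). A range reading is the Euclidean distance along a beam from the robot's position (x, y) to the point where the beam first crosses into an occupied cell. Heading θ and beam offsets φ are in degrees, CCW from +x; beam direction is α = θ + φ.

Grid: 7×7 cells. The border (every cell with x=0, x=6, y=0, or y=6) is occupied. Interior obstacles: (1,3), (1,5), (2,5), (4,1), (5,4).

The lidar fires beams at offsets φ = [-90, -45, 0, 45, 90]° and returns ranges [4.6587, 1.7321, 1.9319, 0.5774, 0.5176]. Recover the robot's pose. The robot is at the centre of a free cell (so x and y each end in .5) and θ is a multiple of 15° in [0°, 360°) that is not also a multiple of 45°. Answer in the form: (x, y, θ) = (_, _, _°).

(x, y, θ) = (5.5, 3.5, 285°)

Candidates: 20 free-cell centres × 16 headings = 320 poses. Raycast each; keep the one whose scan matches to 4 dp.
  (2.5, 4.5, 165°): beam 1 = 0.5176 ≠ 4.6587 ✗
  (2.5, 3.5, 285°): beam 1 = 0.5176 ≠ 4.6587 ✗
  (4.5, 3.5, 240°): beam 1 = 3.0000 ≠ 4.6587 ✗
  (4.5, 4.5, 60°): beam 1 = 0.5774 ≠ 4.6587 ✗
  …
  (5.5, 3.5, 285°): r_1=4.6587, r_2=1.7321, r_3=1.9319, r_4=0.5774, r_5=0.5176 — all match ✓
Only this pose fits every beam.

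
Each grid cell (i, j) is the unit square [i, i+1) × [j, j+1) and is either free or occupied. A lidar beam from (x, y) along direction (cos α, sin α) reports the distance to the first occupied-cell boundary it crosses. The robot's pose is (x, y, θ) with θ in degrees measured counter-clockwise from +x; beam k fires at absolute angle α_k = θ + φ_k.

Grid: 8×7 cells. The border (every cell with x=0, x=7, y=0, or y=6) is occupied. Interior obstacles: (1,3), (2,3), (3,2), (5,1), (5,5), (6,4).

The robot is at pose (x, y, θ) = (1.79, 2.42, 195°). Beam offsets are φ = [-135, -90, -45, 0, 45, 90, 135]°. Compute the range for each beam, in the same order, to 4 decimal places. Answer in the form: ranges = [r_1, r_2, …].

ranges = [0.6697, 0.6005, 0.9122, 0.8179, 1.5800, 1.4701, 2.8400]

beam 1: φ=-135°, α=60°
  dir = (cos 60°, sin 60°) = (0.5000, 0.8660); from cell (1,2)
  next x-line at t=0.4200, next y-line at t=0.6697; Δt_x=2.0000, Δt_y=1.1547
    x: enter (2,2) at t=0.4200
    y: enter (2,3) at t=0.6697 ← occupied
  → r_1 = 0.6697
beam 2: φ=-90°, α=105°
  dir = (cos 105°, sin 105°) = (-0.2588, 0.9659); from cell (1,2)
  next x-line at t=3.0523, next y-line at t=0.6005; Δt_x=3.8637, Δt_y=1.0353
    y: enter (1,3) at t=0.6005 ← occupied
  → r_2 = 0.6005
beam 3: φ=-45°, α=150°
  dir = (cos 150°, sin 150°) = (-0.8660, 0.5000); from cell (1,2)
  next x-line at t=0.9122, next y-line at t=1.1600; Δt_x=1.1547, Δt_y=2.0000
    x: enter (0,2) at t=0.9122 ← occupied
  → r_3 = 0.9122
beam 4: φ=0°, α=195°
  dir = (cos 195°, sin 195°) = (-0.9659, -0.2588); from cell (1,2)
  next x-line at t=0.8179, next y-line at t=1.6228; Δt_x=1.0353, Δt_y=3.8637
    x: enter (0,2) at t=0.8179 ← occupied
  → r_4 = 0.8179
beam 5: φ=45°, α=240°
  dir = (cos 240°, sin 240°) = (-0.5000, -0.8660); from cell (1,2)
  next x-line at t=1.5800, next y-line at t=0.4850; Δt_x=2.0000, Δt_y=1.1547
    y: enter (1,1) at t=0.4850
    x: enter (0,1) at t=1.5800 ← occupied
  → r_5 = 1.5800
beam 6: φ=90°, α=285°
  dir = (cos 285°, sin 285°) = (0.2588, -0.9659); from cell (1,2)
  next x-line at t=0.8114, next y-line at t=0.4348; Δt_x=3.8637, Δt_y=1.0353
    y: enter (1,1) at t=0.4348
    x: enter (2,1) at t=0.8114
    y: enter (2,0) at t=1.4701 ← occupied
  → r_6 = 1.4701
beam 7: φ=135°, α=330°
  dir = (cos 330°, sin 330°) = (0.8660, -0.5000); from cell (1,2)
  next x-line at t=0.2425, next y-line at t=0.8400; Δt_x=1.1547, Δt_y=2.0000
    x: enter (2,2) at t=0.2425
    y: enter (2,1) at t=0.8400
    x: enter (3,1) at t=1.3972
    x: enter (4,1) at t=2.5519
    y: enter (4,0) at t=2.8400 ← occupied
  → r_7 = 2.8400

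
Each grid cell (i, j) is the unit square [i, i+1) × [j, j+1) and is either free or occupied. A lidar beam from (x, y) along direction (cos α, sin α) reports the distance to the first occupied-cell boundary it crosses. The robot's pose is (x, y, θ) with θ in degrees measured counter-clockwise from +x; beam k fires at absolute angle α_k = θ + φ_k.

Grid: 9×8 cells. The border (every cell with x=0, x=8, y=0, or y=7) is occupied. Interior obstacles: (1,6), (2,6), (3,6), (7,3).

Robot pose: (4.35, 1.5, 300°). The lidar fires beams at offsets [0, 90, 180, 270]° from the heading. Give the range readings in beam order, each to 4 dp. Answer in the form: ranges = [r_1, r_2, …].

ranges = [0.5774, 3.0600, 5.1962, 1.0000]

beam 1: φ=0°, α=300°
  dir = (cos 300°, sin 300°) = (0.5000, -0.8660); from cell (4,1)
  next x-line at t=1.3000, next y-line at t=0.5774; Δt_x=2.0000, Δt_y=1.1547
    y: enter (4,0) at t=0.5774 ← occupied
  → r_1 = 0.5774
beam 2: φ=90°, α=30°
  dir = (cos 30°, sin 30°) = (0.8660, 0.5000); from cell (4,1)
  next x-line at t=0.7506, next y-line at t=1.0000; Δt_x=1.1547, Δt_y=2.0000
    x: enter (5,1) at t=0.7506
    y: enter (5,2) at t=1.0000
    x: enter (6,2) at t=1.9053
    y: enter (6,3) at t=3.0000
    x: enter (7,3) at t=3.0600 ← occupied
  → r_2 = 3.0600
beam 3: φ=180°, α=120°
  dir = (cos 120°, sin 120°) = (-0.5000, 0.8660); from cell (4,1)
  next x-line at t=0.7000, next y-line at t=0.5774; Δt_x=2.0000, Δt_y=1.1547
    y: enter (4,2) at t=0.5774
    x: enter (3,2) at t=0.7000
    y: enter (3,3) at t=1.7321
    x: enter (2,3) at t=2.7000
    y: enter (2,4) at t=2.8868
    y: enter (2,5) at t=4.0415
    x: enter (1,5) at t=4.7000
    y: enter (1,6) at t=5.1962 ← occupied
  → r_3 = 5.1962
beam 4: φ=270°, α=210°
  dir = (cos 210°, sin 210°) = (-0.8660, -0.5000); from cell (4,1)
  next x-line at t=0.4041, next y-line at t=1.0000; Δt_x=1.1547, Δt_y=2.0000
    x: enter (3,1) at t=0.4041
    y: enter (3,0) at t=1.0000 ← occupied
  → r_4 = 1.0000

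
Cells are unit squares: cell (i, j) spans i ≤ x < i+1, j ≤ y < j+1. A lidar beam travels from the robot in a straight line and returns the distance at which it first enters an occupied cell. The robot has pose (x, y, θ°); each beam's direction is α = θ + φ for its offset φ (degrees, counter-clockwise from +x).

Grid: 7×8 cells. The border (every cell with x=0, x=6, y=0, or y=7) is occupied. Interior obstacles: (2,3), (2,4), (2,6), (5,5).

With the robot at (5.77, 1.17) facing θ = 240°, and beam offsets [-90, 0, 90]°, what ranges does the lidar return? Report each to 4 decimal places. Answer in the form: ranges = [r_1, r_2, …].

ranges = [3.6600, 0.1963, 0.2656]

beam 1: φ=-90°, α=150°
  d=(-0.8660,0.5000)  start (5,1)  tX=0.8891 tY=1.6600  stride 1/|dx|=1.1547 1/|dy|=2.0000
    cross x-line → (4,1), t=0.8891
    cross y-line → (4,2), t=1.6600
    cross x-line → (3,2), t=2.0438
    cross x-line → (2,2), t=3.1985
    cross y-line → (2,3), t=3.6600 (wall)
  → r_1 = 3.6600
beam 2: φ=0°, α=240°
  d=(-0.5000,-0.8660)  start (5,1)  tX=1.5400 tY=0.1963  stride 1/|dx|=2.0000 1/|dy|=1.1547
    cross y-line → (5,0), t=0.1963 (wall)
  → r_2 = 0.1963
beam 3: φ=90°, α=330°
  d=(0.8660,-0.5000)  start (5,1)  tX=0.2656 tY=0.3400  stride 1/|dx|=1.1547 1/|dy|=2.0000
    cross x-line → (6,1), t=0.2656 (wall)
  → r_3 = 0.2656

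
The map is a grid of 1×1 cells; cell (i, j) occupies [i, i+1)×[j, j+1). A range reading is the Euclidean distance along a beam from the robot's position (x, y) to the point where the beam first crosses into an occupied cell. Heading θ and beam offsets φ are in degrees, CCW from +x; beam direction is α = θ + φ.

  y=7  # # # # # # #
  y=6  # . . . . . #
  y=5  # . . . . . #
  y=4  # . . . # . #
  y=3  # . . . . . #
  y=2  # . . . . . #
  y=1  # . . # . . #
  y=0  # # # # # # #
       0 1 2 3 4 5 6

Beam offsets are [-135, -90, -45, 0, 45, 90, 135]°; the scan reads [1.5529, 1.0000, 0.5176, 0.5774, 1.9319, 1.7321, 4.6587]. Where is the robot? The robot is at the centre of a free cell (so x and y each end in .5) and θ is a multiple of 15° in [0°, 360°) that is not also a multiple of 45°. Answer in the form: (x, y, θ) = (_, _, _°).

(x, y, θ) = (5.5, 2.5, 30°)

Enumerate (i+0.5, j+0.5, θ) over the 28 free cells and 16 admissible headings. For each, cast all 7 beams and compare to the given ranges.
  (1.5, 4.5, 240°): beam 1 = 1.9319 ≠ 1.5529 ✗
  (1.5, 5.5, 285°): beam 1 = 0.5774 ≠ 1.5529 ✗
  (4.5, 6.5, 210°): beam 1 = 0.5176 ≠ 1.5529 ✗
  (3.5, 6.5, 345°): beam 1 = 2.8868 ≠ 1.5529 ✗
  …
  (5.5, 2.5, 30°): r_1=1.5529, r_2=1.0000, r_3=0.5176, r_4=0.5774, r_5=1.9319, r_6=1.7321, r_7=4.6587 — all match ✓
Unique over the lattice → pose = (5.5, 2.5, 30°).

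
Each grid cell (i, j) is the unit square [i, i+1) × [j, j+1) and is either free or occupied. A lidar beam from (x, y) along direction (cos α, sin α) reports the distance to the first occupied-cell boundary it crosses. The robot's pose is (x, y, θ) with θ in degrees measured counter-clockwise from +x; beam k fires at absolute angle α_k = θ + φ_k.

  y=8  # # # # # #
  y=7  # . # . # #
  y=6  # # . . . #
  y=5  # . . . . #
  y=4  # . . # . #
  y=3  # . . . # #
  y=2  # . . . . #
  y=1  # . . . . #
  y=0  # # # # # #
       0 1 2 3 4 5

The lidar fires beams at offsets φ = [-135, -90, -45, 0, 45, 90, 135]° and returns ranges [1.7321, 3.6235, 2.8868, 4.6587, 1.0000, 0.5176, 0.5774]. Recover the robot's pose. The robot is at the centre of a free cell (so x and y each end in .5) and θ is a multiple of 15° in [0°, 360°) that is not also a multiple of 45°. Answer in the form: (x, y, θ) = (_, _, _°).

(x, y, θ) = (1.5, 2.5, 75°)

Candidates: 23 free-cell centres × 16 headings = 368 poses. Raycast each; keep the one whose scan matches to 4 dp.
  (1.5, 7.5, 240°): beam 1 = 0.5176 ≠ 1.7321 ✗
  (1.5, 4.5, 120°): beam 1 = 1.5529 ≠ 1.7321 ✗
  (1.5, 5.5, 300°): beam 1 = 0.5176 ≠ 1.7321 ✗
  …
  (1.5, 2.5, 75°): r_1=1.7321, r_2=3.6235, r_3=2.8868, r_4=4.6587, r_5=1.0000, r_6=0.5176, r_7=0.5774 — all match ✓
Only this pose fits every beam.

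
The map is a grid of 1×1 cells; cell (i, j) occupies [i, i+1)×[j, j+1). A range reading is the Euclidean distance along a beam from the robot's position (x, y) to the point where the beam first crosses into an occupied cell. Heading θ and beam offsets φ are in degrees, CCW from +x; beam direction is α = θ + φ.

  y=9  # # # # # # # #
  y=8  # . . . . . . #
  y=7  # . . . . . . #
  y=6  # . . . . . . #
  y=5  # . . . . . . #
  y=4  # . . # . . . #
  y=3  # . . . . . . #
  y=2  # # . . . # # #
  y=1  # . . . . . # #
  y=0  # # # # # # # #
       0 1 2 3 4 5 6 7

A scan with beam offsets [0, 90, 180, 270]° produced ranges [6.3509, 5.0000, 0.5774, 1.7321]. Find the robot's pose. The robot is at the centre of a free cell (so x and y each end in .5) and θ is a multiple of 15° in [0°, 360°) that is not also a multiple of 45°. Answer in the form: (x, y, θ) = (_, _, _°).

(x, y, θ) = (5.5, 3.5, 120°)

Candidates: 43 free-cell centres × 16 headings = 688 poses. Raycast each; keep the one whose scan matches to 4 dp.
  (6.5, 4.5, 195°): beam 1 = 5.6940 ≠ 6.3509 ✗
  (3.5, 6.5, 150°): beam 1 = 2.8868 ≠ 6.3509 ✗
  (5.5, 6.5, 240°): beam 2 = 1.7321 ≠ 5.0000 ✗
  …
  (5.5, 3.5, 120°): r_1=6.3509, r_2=5.0000, r_3=0.5774, r_4=1.7321 — all match ✓
No second candidate reproduces the full scan.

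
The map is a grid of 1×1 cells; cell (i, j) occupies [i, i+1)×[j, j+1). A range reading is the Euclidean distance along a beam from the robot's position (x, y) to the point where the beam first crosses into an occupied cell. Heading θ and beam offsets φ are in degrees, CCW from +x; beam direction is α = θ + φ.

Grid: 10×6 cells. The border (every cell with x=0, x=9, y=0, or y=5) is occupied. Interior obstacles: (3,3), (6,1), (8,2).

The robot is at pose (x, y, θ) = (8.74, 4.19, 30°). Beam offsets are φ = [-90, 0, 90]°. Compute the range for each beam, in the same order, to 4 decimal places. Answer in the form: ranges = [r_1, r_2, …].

beam 1: φ=-90°, α=300°
  cosα=0.5000 sinα=-0.8660 | (8,4) | tMaxX 0.5200 tMaxY 0.2194 | tΔX 2.0000 tΔY 1.1547
    t=0.2194 [y] (8,3)
    t=0.5200 [x] (9,3) — stop
  → r_1 = 0.5200
beam 2: φ=0°, α=30°
  cosα=0.8660 sinα=0.5000 | (8,4) | tMaxX 0.3002 tMaxY 1.6200 | tΔX 1.1547 tΔY 2.0000
    t=0.3002 [x] (9,4) — stop
  → r_2 = 0.3002
beam 3: φ=90°, α=120°
  cosα=-0.5000 sinα=0.8660 | (8,4) | tMaxX 1.4800 tMaxY 0.9353 | tΔX 2.0000 tΔY 1.1547
    t=0.9353 [y] (8,5) — stop
  → r_3 = 0.9353

ranges = [0.5200, 0.3002, 0.9353]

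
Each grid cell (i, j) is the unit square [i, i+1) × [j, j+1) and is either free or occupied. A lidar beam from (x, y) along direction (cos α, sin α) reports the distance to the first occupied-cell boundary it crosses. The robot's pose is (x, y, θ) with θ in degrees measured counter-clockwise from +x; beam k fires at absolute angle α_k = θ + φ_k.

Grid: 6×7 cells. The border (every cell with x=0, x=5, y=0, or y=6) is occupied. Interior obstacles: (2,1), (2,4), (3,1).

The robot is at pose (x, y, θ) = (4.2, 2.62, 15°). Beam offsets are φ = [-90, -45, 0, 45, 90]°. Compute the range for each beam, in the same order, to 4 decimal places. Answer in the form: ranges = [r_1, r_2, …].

ranges = [1.6771, 0.9238, 0.8282, 1.6000, 3.4992]

beam 1: φ=-90°, α=285°
  direction (0.2588, -0.9659); cell (4,2); t to first gridline: x 3.0910, y 0.6419 (then +3.8637 / +1.0353)
    (4,1) via y @ 0.6419
    (4,0) via y @ 1.6771  # hit
  → r_1 = 1.6771
beam 2: φ=-45°, α=330°
  direction (0.8660, -0.5000); cell (4,2); t to first gridline: x 0.9238, y 1.2400 (then +1.1547 / +2.0000)
    (5,2) via x @ 0.9238  # hit
  → r_2 = 0.9238
beam 3: φ=0°, α=15°
  direction (0.9659, 0.2588); cell (4,2); t to first gridline: x 0.8282, y 1.4682 (then +1.0353 / +3.8637)
    (5,2) via x @ 0.8282  # hit
  → r_3 = 0.8282
beam 4: φ=45°, α=60°
  direction (0.5000, 0.8660); cell (4,2); t to first gridline: x 1.6000, y 0.4388 (then +2.0000 / +1.1547)
    (4,3) via y @ 0.4388
    (4,4) via y @ 1.5935
    (5,4) via x @ 1.6000  # hit
  → r_4 = 1.6000
beam 5: φ=90°, α=105°
  direction (-0.2588, 0.9659); cell (4,2); t to first gridline: x 0.7727, y 0.3934 (then +3.8637 / +1.0353)
    (4,3) via y @ 0.3934
    (3,3) via x @ 0.7727
    (3,4) via y @ 1.4287
    (3,5) via y @ 2.4640
    (3,6) via y @ 3.4992  # hit
  → r_5 = 3.4992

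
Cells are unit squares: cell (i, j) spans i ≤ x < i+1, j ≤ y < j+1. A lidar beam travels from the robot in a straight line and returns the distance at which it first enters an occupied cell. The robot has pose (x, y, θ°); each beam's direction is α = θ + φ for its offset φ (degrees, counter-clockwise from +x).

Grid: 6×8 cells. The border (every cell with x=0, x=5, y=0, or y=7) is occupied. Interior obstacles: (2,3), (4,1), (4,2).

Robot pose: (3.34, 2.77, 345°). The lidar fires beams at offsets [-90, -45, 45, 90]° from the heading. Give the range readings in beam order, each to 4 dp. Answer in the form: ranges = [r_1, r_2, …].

ranges = [1.8324, 1.3200, 1.9168, 4.3792]

beam 1: φ=-90°, α=255°
  direction (-0.2588, -0.9659); cell (3,2); t to first gridline: x 1.3137, y 0.7972 (then +3.8637 / +1.0353)
    (3,1) via y @ 0.7972
    (2,1) via x @ 1.3137
    (2,0) via y @ 1.8324  # hit
  → r_1 = 1.8324
beam 2: φ=-45°, α=300°
  direction (0.5000, -0.8660); cell (3,2); t to first gridline: x 1.3200, y 0.8891 (then +2.0000 / +1.1547)
    (3,1) via y @ 0.8891
    (4,1) via x @ 1.3200  # hit
  → r_2 = 1.3200
beam 3: φ=45°, α=30°
  direction (0.8660, 0.5000); cell (3,2); t to first gridline: x 0.7621, y 0.4600 (then +1.1547 / +2.0000)
    (3,3) via y @ 0.4600
    (4,3) via x @ 0.7621
    (5,3) via x @ 1.9168  # hit
  → r_3 = 1.9168
beam 4: φ=90°, α=75°
  direction (0.2588, 0.9659); cell (3,2); t to first gridline: x 2.5500, y 0.2381 (then +3.8637 / +1.0353)
    (3,3) via y @ 0.2381
    (3,4) via y @ 1.2734
    (3,5) via y @ 2.3087
    (4,5) via x @ 2.5500
    (4,6) via y @ 3.3439
    (4,7) via y @ 4.3792  # hit
  → r_4 = 4.3792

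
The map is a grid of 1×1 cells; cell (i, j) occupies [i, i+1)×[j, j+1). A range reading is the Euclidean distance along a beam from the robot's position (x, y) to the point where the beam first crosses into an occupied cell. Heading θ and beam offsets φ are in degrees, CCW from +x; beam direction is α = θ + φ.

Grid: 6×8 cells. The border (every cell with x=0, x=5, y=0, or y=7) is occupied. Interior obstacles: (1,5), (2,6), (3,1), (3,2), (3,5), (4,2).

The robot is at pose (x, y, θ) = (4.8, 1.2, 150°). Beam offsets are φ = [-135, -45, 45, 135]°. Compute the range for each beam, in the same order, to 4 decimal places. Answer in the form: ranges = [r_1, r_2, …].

beam 1: φ=-135°, α=15°
  direction (0.9659, 0.2588); cell (4,1); t to first gridline: x 0.2071, y 3.0910 (then +1.0353 / +3.8637)
    (5,1) via x @ 0.2071  # hit
  → r_1 = 0.2071
beam 2: φ=-45°, α=105°
  direction (-0.2588, 0.9659); cell (4,1); t to first gridline: x 3.0910, y 0.8282 (then +3.8637 / +1.0353)
    (4,2) via y @ 0.8282  # hit
  → r_2 = 0.8282
beam 3: φ=45°, α=195°
  direction (-0.9659, -0.2588); cell (4,1); t to first gridline: x 0.8282, y 0.7727 (then +1.0353 / +3.8637)
    (4,0) via y @ 0.7727  # hit
  → r_3 = 0.7727
beam 4: φ=135°, α=285°
  direction (0.2588, -0.9659); cell (4,1); t to first gridline: x 0.7727, y 0.2071 (then +3.8637 / +1.0353)
    (4,0) via y @ 0.2071  # hit
  → r_4 = 0.2071

ranges = [0.2071, 0.8282, 0.7727, 0.2071]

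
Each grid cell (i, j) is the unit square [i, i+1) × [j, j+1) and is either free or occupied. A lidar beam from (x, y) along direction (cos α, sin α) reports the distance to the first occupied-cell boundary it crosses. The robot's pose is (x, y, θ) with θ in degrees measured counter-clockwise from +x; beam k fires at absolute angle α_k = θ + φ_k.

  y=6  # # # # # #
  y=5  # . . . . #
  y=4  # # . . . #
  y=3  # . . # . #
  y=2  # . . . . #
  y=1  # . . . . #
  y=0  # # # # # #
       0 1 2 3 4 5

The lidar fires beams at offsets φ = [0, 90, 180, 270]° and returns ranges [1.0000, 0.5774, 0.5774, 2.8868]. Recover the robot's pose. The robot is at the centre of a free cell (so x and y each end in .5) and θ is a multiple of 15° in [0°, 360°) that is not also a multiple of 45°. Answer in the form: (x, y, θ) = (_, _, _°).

(x, y, θ) = (4.5, 5.5, 300°)

The pose lattice has 18·16 = 288 candidates. Test each by forward raycasting.
  (1.5, 3.5, 75°): beam 1 = 0.5176 ≠ 1.0000 ✗
  (2.5, 2.5, 345°): beam 1 = 2.5882 ≠ 1.0000 ✗
  (2.5, 1.5, 105°): beam 1 = 2.5882 ≠ 1.0000 ✗
  …
  (4.5, 5.5, 300°): r_1=1.0000, r_2=0.5774, r_3=0.5774, r_4=2.8868 — all match ✓
No second candidate reproduces the full scan.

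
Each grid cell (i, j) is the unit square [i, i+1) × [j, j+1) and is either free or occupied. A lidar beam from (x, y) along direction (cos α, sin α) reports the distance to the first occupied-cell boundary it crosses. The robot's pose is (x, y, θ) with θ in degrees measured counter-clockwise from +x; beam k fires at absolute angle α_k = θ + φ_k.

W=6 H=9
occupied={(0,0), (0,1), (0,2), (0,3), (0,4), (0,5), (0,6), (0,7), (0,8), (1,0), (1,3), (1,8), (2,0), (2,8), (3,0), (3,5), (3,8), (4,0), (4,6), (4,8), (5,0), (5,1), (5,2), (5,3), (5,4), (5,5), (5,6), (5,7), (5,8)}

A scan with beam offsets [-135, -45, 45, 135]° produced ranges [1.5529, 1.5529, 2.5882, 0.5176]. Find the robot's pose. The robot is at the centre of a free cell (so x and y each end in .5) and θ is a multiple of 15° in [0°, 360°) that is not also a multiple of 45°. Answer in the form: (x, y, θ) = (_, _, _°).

Candidates: 25 free-cell centres × 16 headings = 400 poses. Raycast each; keep the one whose scan matches to 4 dp.
  (3.5, 6.5, 120°): beam 1 = 0.5176 ≠ 1.5529 ✗
  (3.5, 3.5, 30°): beam 1 = 2.5882 ≠ 1.5529 ✗
  (2.5, 4.5, 255°): beam 1 = 3.0000 ≠ 1.5529 ✗
  …
  (1.5, 5.5, 30°): r_1=1.5529, r_2=1.5529, r_3=2.5882, r_4=0.5176 — all match ✓
Only this pose fits every beam.

(x, y, θ) = (1.5, 5.5, 30°)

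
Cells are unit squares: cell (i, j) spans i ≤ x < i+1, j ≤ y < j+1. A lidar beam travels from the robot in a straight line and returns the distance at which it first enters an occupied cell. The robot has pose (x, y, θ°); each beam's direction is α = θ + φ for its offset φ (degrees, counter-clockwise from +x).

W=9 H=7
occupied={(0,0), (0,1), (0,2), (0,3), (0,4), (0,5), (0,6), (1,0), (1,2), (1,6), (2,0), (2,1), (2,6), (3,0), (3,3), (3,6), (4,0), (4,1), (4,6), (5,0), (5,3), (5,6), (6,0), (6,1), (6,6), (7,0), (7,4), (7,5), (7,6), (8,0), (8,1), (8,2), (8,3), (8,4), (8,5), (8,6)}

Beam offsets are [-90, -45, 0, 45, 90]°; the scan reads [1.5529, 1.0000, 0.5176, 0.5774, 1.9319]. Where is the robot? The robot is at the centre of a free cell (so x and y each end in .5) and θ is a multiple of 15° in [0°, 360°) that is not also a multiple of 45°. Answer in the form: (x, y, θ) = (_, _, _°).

(x, y, θ) = (5.5, 5.5, 75°)

The pose lattice has 27·16 = 432 candidates. Test each by forward raycasting.
  (4.5, 2.5, 195°): beam 1 = 3.6235 ≠ 1.5529 ✗
  (2.5, 2.5, 255°): beam 1 = 0.5176 ≠ 1.5529 ✗
  (7.5, 2.5, 60°): beam 1 = 0.5774 ≠ 1.5529 ✗
  (3.5, 5.5, 75°): beam 1 = 3.6235 ≠ 1.5529 ✗
  …
  (5.5, 5.5, 75°): r_1=1.5529, r_2=1.0000, r_3=0.5176, r_4=0.5774, r_5=1.9319 — all match ✓
No second candidate reproduces the full scan.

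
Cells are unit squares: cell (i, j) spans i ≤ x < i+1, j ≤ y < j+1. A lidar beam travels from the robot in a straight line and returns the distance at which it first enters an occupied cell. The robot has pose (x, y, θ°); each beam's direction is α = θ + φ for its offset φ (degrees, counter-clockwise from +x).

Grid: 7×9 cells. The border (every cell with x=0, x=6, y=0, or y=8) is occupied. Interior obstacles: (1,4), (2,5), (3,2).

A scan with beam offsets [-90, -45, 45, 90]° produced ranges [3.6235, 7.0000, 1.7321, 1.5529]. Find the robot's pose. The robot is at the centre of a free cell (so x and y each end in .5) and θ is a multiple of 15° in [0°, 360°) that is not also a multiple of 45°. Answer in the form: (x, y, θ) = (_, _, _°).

(x, y, θ) = (4.5, 7.5, 285°)

Enumerate (i+0.5, j+0.5, θ) over the 32 free cells and 16 admissible headings. For each, cast all 4 beams and compare to the given ranges.
  (5.5, 5.5, 210°): beam 1 = 2.8868 ≠ 3.6235 ✗
  (1.5, 7.5, 195°): beam 1 = 0.5176 ≠ 3.6235 ✗
  (2.5, 6.5, 165°): beam 1 = 1.5529 ≠ 3.6235 ✗
  (5.5, 3.5, 300°): beam 1 = 1.7321 ≠ 3.6235 ✗
  …
  (4.5, 7.5, 285°): r_1=3.6235, r_2=7.0000, r_3=1.7321, r_4=1.5529 — all match ✓
Only this pose fits every beam.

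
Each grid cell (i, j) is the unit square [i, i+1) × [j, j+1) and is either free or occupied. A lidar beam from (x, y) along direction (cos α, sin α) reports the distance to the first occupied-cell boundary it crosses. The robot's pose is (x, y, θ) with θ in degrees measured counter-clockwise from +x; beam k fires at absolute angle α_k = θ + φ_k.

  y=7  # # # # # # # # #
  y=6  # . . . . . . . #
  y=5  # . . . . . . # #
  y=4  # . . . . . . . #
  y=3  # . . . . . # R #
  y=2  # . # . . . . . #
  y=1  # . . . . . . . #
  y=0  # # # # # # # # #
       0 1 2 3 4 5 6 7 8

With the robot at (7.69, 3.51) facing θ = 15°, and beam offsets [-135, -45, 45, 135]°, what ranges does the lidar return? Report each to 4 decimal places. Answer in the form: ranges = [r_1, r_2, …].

ranges = [2.8983, 0.3580, 0.6200, 0.7967]

beam 1: φ=-135°, α=240°
  dir = (cos 240°, sin 240°) = (-0.5000, -0.8660); from cell (7,3)
  next x-line at t=1.3800, next y-line at t=0.5889; Δt_x=2.0000, Δt_y=1.1547
    y: enter (7,2) at t=0.5889
    x: enter (6,2) at t=1.3800
    y: enter (6,1) at t=1.7436
    y: enter (6,0) at t=2.8983 ← occupied
  → r_1 = 2.8983
beam 2: φ=-45°, α=330°
  dir = (cos 330°, sin 330°) = (0.8660, -0.5000); from cell (7,3)
  next x-line at t=0.3580, next y-line at t=1.0200; Δt_x=1.1547, Δt_y=2.0000
    x: enter (8,3) at t=0.3580 ← occupied
  → r_2 = 0.3580
beam 3: φ=45°, α=60°
  dir = (cos 60°, sin 60°) = (0.5000, 0.8660); from cell (7,3)
  next x-line at t=0.6200, next y-line at t=0.5658; Δt_x=2.0000, Δt_y=1.1547
    y: enter (7,4) at t=0.5658
    x: enter (8,4) at t=0.6200 ← occupied
  → r_3 = 0.6200
beam 4: φ=135°, α=150°
  dir = (cos 150°, sin 150°) = (-0.8660, 0.5000); from cell (7,3)
  next x-line at t=0.7967, next y-line at t=0.9800; Δt_x=1.1547, Δt_y=2.0000
    x: enter (6,3) at t=0.7967 ← occupied
  → r_4 = 0.7967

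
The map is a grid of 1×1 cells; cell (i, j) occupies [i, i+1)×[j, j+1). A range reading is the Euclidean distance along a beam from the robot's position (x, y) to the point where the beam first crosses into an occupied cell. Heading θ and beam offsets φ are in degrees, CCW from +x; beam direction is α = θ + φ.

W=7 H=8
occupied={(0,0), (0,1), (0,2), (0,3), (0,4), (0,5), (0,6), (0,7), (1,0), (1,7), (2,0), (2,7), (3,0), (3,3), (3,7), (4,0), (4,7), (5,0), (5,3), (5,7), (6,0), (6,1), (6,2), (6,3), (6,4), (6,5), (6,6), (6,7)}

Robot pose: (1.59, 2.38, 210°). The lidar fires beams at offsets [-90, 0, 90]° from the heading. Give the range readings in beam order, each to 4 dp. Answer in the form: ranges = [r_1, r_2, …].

ranges = [1.1800, 0.6813, 1.5935]

beam 1: φ=-90°, α=120°
  dir = (cos 120°, sin 120°) = (-0.5000, 0.8660); from cell (1,2)
  next x-line at t=1.1800, next y-line at t=0.7159; Δt_x=2.0000, Δt_y=1.1547
    y: enter (1,3) at t=0.7159
    x: enter (0,3) at t=1.1800 ← occupied
  → r_1 = 1.1800
beam 2: φ=0°, α=210°
  dir = (cos 210°, sin 210°) = (-0.8660, -0.5000); from cell (1,2)
  next x-line at t=0.6813, next y-line at t=0.7600; Δt_x=1.1547, Δt_y=2.0000
    x: enter (0,2) at t=0.6813 ← occupied
  → r_2 = 0.6813
beam 3: φ=90°, α=300°
  dir = (cos 300°, sin 300°) = (0.5000, -0.8660); from cell (1,2)
  next x-line at t=0.8200, next y-line at t=0.4388; Δt_x=2.0000, Δt_y=1.1547
    y: enter (1,1) at t=0.4388
    x: enter (2,1) at t=0.8200
    y: enter (2,0) at t=1.5935 ← occupied
  → r_3 = 1.5935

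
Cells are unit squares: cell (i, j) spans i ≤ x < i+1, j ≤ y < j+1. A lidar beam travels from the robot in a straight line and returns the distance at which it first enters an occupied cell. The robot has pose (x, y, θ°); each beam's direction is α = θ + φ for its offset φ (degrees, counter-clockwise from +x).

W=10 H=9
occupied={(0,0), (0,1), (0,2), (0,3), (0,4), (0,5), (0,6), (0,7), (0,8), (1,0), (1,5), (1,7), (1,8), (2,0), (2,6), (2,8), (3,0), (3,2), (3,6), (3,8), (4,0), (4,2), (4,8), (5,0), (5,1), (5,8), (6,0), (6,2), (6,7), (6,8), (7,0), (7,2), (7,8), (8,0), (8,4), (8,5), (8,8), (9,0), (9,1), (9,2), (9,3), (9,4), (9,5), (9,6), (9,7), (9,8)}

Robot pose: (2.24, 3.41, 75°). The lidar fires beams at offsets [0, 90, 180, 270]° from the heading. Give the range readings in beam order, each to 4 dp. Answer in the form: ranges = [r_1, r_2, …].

ranges = [2.6814, 1.2837, 2.4950, 1.5841]

beam 1: φ=0°, α=75°
  cosα=0.2588 sinα=0.9659 | (2,3) | tMaxX 2.9364 tMaxY 0.6108 | tΔX 3.8637 tΔY 1.0353
    t=0.6108 [y] (2,4)
    t=1.6461 [y] (2,5)
    t=2.6814 [y] (2,6) — stop
  → r_1 = 2.6814
beam 2: φ=90°, α=165°
  cosα=-0.9659 sinα=0.2588 | (2,3) | tMaxX 0.2485 tMaxY 2.2796 | tΔX 1.0353 tΔY 3.8637
    t=0.2485 [x] (1,3)
    t=1.2837 [x] (0,3) — stop
  → r_2 = 1.2837
beam 3: φ=180°, α=255°
  cosα=-0.2588 sinα=-0.9659 | (2,3) | tMaxX 0.9273 tMaxY 0.4245 | tΔX 3.8637 tΔY 1.0353
    t=0.4245 [y] (2,2)
    t=0.9273 [x] (1,2)
    t=1.4597 [y] (1,1)
    t=2.4950 [y] (1,0) — stop
  → r_3 = 2.4950
beam 4: φ=270°, α=345°
  cosα=0.9659 sinα=-0.2588 | (2,3) | tMaxX 0.7868 tMaxY 1.5841 | tΔX 1.0353 tΔY 3.8637
    t=0.7868 [x] (3,3)
    t=1.5841 [y] (3,2) — stop
  → r_4 = 1.5841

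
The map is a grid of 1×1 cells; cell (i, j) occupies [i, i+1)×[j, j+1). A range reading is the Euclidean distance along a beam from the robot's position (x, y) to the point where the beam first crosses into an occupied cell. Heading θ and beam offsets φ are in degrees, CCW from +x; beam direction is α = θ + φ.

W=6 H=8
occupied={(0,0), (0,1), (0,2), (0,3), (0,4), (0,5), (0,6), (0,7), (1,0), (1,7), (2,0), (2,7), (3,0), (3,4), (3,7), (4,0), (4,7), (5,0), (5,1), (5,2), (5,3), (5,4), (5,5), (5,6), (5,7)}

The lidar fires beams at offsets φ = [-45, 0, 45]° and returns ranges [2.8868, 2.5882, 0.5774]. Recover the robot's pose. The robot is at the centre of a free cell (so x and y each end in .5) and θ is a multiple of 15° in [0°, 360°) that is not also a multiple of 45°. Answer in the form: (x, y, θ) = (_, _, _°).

(x, y, θ) = (3.5, 5.5, 195°)

Candidates: 23 free-cell centres × 16 headings = 368 poses. Raycast each; keep the one whose scan matches to 4 dp.
  (1.5, 4.5, 195°): beam 1 = 0.5774 ≠ 2.8868 ✗
  (3.5, 1.5, 255°): beam 1 = 1.0000 ≠ 2.8868 ✗
  (4.5, 6.5, 165°): beam 1 = 0.5774 ≠ 2.8868 ✗
  (1.5, 2.5, 60°): beam 1 = 3.6235 ≠ 2.8868 ✗
  (4.5, 4.5, 30°): beam 1 = 0.5176 ≠ 2.8868 ✗
  …
  (3.5, 5.5, 195°): r_1=2.8868, r_2=2.5882, r_3=0.5774 — all match ✓
No second candidate reproduces the full scan.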